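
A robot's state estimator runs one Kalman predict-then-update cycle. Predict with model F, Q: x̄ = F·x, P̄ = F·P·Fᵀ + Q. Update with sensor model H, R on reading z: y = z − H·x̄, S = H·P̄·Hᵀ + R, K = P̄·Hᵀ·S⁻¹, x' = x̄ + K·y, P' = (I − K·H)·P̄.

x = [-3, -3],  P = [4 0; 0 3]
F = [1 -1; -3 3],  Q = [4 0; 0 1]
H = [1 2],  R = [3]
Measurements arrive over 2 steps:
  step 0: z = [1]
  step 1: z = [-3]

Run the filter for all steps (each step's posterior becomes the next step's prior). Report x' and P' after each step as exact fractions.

step 0: x' = [-1/6, 107/186], P' = [35/6 -19/6; -19/6 455/186]
step 1: x' = [2855/5833, -10021/5833], P' = [69271/11666 -37847/11666; -37847/11666 29209/11666]

step 0: x̄ = F·x = [0, 0]
step 0: P̄ = F·P·Fᵀ + Q = [11 -21; -21 64]
step 0: y = z − H·x̄ = [1]
step 0: S = H·P̄·Hᵀ + R = [186]
step 0: K = P̄·Hᵀ·S⁻¹ = [-1/6; 107/186]
step 0: x' = x̄ + K·y = [-1/6, 107/186]
step 0: P' = (I − K·H)·P̄ = [35/6 -19/6; -19/6 455/186]
step 1: x̄ = F·x = [-23/31, 69/31]
step 1: P̄ = F·P·Fᵀ + Q = [577/31 -1359/31; -1359/31 4108/31]
step 1: y = z − H·x̄ = [-208/31]
step 1: S = H·P̄·Hᵀ + R = [11666/31]
step 1: K = P̄·Hᵀ·S⁻¹ = [-2141/11666; 6857/11666]
step 1: x' = x̄ + K·y = [2855/5833, -10021/5833]
step 1: P' = (I − K·H)·P̄ = [69271/11666 -37847/11666; -37847/11666 29209/11666]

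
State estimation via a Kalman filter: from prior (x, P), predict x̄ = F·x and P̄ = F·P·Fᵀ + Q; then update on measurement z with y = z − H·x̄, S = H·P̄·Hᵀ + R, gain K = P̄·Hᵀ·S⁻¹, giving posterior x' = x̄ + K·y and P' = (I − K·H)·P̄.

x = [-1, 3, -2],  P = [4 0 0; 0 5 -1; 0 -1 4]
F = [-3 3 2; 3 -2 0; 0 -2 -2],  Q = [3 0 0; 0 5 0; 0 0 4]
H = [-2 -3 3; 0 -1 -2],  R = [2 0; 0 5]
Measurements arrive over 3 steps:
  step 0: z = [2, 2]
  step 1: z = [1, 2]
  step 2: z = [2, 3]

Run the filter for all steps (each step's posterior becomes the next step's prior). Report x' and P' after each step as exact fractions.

step 0: x̄ = F·x = [8, -9, -2]
step 0: P̄ = F·P·Fᵀ + Q = [88 -62 -36; -62 61 16; -36 16 32]
step 0: y = z − H·x̄ = [-3, -11]
step 0: S = H·P̄·Hᵀ + R = [591 -229; -229 258]
step 0: K = P̄·Hᵀ·S⁻¹ = [5402/100037 56752/100037; -24135/100037 -57482/100037; 12640/100037 -19800/100037]
step 0: x' = x̄ + K·y = [159818/100037, -195626/100037, -20194/100037]
step 0: P' = (I − K·H)·P̄ = [1727884/100037 -864936/100037 290588/100037; -864936/100037 490946/100037 -101768/100037; 290588/100037 -101768/100037 100384/100037]
step 1: x̄ = F·x = [-1106720/100037, 870706/100037, 431640/100037]
step 1: P̄ = F·P·Fᵀ + Q = [31531693/100037 -29320072/100037 -5775620/100037; -29320072/100037 28394157/100037 5002800/100037; -5775620/100037 5002800/100037 1951324/100037]
step 1: y = z − H·x̄ = [-796205/100037, 1934060/100037]
step 1: S = H·P̄·Hᵀ + R = [26852351/100037 6740303/100037; 6740303/100037 56710838/100037]
step 1: K = P̄·Hᵀ·S⁻¹ = [1537574252/14768412117 10460798746/14768412117; -3951264715/14768412117 -9530289698/14768412117; 652927200/4922804039 -850643444/4922804039]
step 1: x' = x̄ + K·y = [26621060780/14768412117, -24262926019/14768412117, -401653640/4922804039]
step 1: P' = (I − K·H)·P̄ = [264772800997/14768412117 -135794831354/14768412117 13915139604/4922804039; -135794831354/14768412117 77993192194/14768412117 -5056957284/4922804039; 13915139604/4922804039 -5056957284/4922804039 4655087252/4922804039]
step 2: x̄ = F·x = [-51687294079/4922804039, 128389034378/14768412117, 50935773878/14768412117]
step 2: P̄ = F·P·Fᵀ + Q = [1648790566166/4922804039 -1525560277389/4922804039 -312135985640/4922804039; -1525560277389/4922804039 4398308014582/14768412117 815585756620/14768412117; -312135985640/4922804039 815585756620/14768412117 305540489452/14768412117]
step 2: y = z − H·x̄ = [-16075719580/4922804039, 91521939495/4922804039]
step 2: S = H·P̄·Hᵀ + R = [1261947344136/4922804039 303148294960/4922804039; 303148294960/4922804039 2985551686485/4922804039]
step 2: K = P̄·Hᵀ·S⁻¹ = [15089202309413/149334001665848 66250064452957/93333751041155; -4965914112570/18666750208231 -60309659312502/93333751041155; 2464010287850/18666750208231 -16117687319284/93333751041155]
step 2: x' = x̄ + K·y = [88369086284527/37333500416462, -137258405286584/56000250624693, -10786545514670/56000250624693]
step 2: P' = (I − K·H)·P̄ = [13373585411644859/746670008329240 -857585186487813/93333751041155 263167432111514/93333751041155; -857585186487813/93333751041155 1478101305963394/280001253123465 -286728208137932/280001253123465; 263167432111514/93333751041155 -286728208137932/280001253123465 264246758963596/280001253123465]

step 0: x' = [159818/100037, -195626/100037, -20194/100037], P' = [1727884/100037 -864936/100037 290588/100037; -864936/100037 490946/100037 -101768/100037; 290588/100037 -101768/100037 100384/100037]
step 1: x' = [26621060780/14768412117, -24262926019/14768412117, -401653640/4922804039], P' = [264772800997/14768412117 -135794831354/14768412117 13915139604/4922804039; -135794831354/14768412117 77993192194/14768412117 -5056957284/4922804039; 13915139604/4922804039 -5056957284/4922804039 4655087252/4922804039]
step 2: x' = [88369086284527/37333500416462, -137258405286584/56000250624693, -10786545514670/56000250624693], P' = [13373585411644859/746670008329240 -857585186487813/93333751041155 263167432111514/93333751041155; -857585186487813/93333751041155 1478101305963394/280001253123465 -286728208137932/280001253123465; 263167432111514/93333751041155 -286728208137932/280001253123465 264246758963596/280001253123465]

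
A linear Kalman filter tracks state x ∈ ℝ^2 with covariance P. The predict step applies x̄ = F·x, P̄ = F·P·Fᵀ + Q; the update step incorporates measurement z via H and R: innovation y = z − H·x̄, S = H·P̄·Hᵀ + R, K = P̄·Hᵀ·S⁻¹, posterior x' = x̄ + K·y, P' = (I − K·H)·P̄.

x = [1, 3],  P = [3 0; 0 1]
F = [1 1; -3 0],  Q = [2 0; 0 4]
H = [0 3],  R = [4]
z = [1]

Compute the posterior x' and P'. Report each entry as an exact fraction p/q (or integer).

x' = [862/283, 81/283]
P' = [969/283 -36/283; -36/283 124/283]

x̄ = F·x = [4, -3]
P̄ = F·P·Fᵀ + Q = [6 -9; -9 31]
y = z − H·x̄ = [10]
S = H·P̄·Hᵀ + R = [283]
K = P̄·Hᵀ·S⁻¹ = [-27/283; 93/283]
x' = x̄ + K·y = [862/283, 81/283]
P' = (I − K·H)·P̄ = [969/283 -36/283; -36/283 124/283]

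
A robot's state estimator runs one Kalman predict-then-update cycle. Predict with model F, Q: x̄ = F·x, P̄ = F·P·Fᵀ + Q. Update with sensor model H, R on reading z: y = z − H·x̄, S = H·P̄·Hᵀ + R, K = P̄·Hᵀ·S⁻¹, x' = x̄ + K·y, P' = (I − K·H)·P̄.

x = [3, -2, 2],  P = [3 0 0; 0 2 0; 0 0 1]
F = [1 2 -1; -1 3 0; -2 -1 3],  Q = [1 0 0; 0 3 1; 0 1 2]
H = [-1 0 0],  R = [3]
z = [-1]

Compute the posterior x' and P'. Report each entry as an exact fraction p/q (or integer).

x' = [1/4, -27/4, -5/4]
P' = [39/16 27/16 -39/16; 27/16 303/16 133/16; -39/16 133/16 231/16]

x̄ = F·x = [-3, -9, 2]
P̄ = F·P·Fᵀ + Q = [13 9 -13; 9 24 1; -13 1 25]
y = z − H·x̄ = [-4]
S = H·P̄·Hᵀ + R = [16]
K = P̄·Hᵀ·S⁻¹ = [-13/16; -9/16; 13/16]
x' = x̄ + K·y = [1/4, -27/4, -5/4]
P' = (I − K·H)·P̄ = [39/16 27/16 -39/16; 27/16 303/16 133/16; -39/16 133/16 231/16]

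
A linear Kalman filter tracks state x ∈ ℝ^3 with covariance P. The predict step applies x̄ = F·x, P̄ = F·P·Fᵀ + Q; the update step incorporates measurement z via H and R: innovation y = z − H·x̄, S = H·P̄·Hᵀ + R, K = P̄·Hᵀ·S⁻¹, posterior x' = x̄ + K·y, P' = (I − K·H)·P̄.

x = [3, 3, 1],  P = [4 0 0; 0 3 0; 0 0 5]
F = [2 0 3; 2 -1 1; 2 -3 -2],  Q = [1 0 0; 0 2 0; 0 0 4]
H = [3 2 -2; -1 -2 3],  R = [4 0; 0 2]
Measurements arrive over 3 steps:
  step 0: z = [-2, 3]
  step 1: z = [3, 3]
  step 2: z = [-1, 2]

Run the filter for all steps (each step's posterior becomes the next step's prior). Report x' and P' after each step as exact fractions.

step 0: x̄ = F·x = [9, 4, -5]
step 0: P̄ = F·P·Fᵀ + Q = [62 31 -14; 31 26 15; -14 15 67]
step 0: y = z − H·x̄ = [-47, 35]
step 0: S = H·P̄·Hᵀ + R = [1354 -944; -944 799]
step 0: K = P̄·Hᵀ·S⁻¹ = [6382/19071 3578/19071; 18671/63570 9518/31785; 28993/95355 56333/95355]
step 0: x' = x̄ + K·y = [-3085/19071, 43003/63570, 132209/95355]
step 0: P' = (I − K·H)·P̄ = [14918/19071 -2255/6357 2848/19071; -2255/6357 76341/21190 78928/31785; 2848/19071 78928/31785 200158/95355]
step 1: x̄ = F·x = [365777/95355, 73709/190710, -977563/190710]
step 1: P̄ = F·P·Fᵀ + Q = [2366017/95355 370052/95355 -2802214/95355; 370052/95355 1502909/190710 1867967/190710; -2802214/95355 1867967/190710 15411221/190710]
step 1: y = z − H·x̄ = [-620846/31785, 4383791/190710]
step 1: S = H·P̄·Hᵀ + R = [9566573/10595 -26927489/31785; -26927489/31785 163997459/190710]
step 1: K = P̄·Hᵀ·S⁻¹ = [3612717321/11204750887 1985964628/11204750887; 2855501085/11204750887 2940088457/11204750887; 3000196541/11204750887 6242165267/11204750887]
step 1: x' = x̄ + K·y = [18065584425/11204750887, 16137935821/11204750887, 27450253770/11204750887]
step 1: P' = (I − K·H)·P̄ = [8497915420/11204750887 -4094470788/11204750887 1426967700/11204750887; -4094470788/11204750887 37343831182/11204750887 25491122830/11204750887; 1426967700/11204750887 25491122830/11204750887 21631181298/11204750887]
step 2: x̄ = F·x = [10771084560/1018613717, 47443486799/11204750887, -2167198263/361443577]
step 2: P̄ = F·P·Fᵀ + Q = [2123972369/92601247 3819683660/1018613717 -873298450/32858507; 3819683660/1018613717 86479684226/11204750887 3457145184/361443577; -873298450/32858507 3457145184/361443577 27259395254/361443577]
step 2: y = z − H·x̄ = [-595903807271/11204750887, 246104583/6305431]
step 2: S = H·P̄·Hᵀ + R = [9304272156677/11204750887 -4911270605/6305431; -4911270605/6305431 5008146805/6305431]
step 2: K = P̄·Hᵀ·S⁻¹ = [2383619430503/7404117320297 6552549471796/37020586601485; 3755728023243/14808234640594 3860352592483/14808234640594; 15789771352317/59232938562376 164564973376297/296164692811880]
step 2: x' = x̄ + K·y = [13373204120833/37020586601485, 6815918284069/7404117320297, 56066003690262/37020586601485]
step 2: P' = (I − K·H)·P̄ = [28043086346532/37020586601485 -2707424070836/7404117320297 4691314860588/37020586601485; -2707424070836/7404117320297 24603520910138/7404117320297 16786656780641/7404117320297; 4691314860588/37020586601485 16786656780641/7404117320297 284932168014763/148082346405940]

step 0: x' = [-3085/19071, 43003/63570, 132209/95355], P' = [14918/19071 -2255/6357 2848/19071; -2255/6357 76341/21190 78928/31785; 2848/19071 78928/31785 200158/95355]
step 1: x' = [18065584425/11204750887, 16137935821/11204750887, 27450253770/11204750887], P' = [8497915420/11204750887 -4094470788/11204750887 1426967700/11204750887; -4094470788/11204750887 37343831182/11204750887 25491122830/11204750887; 1426967700/11204750887 25491122830/11204750887 21631181298/11204750887]
step 2: x' = [13373204120833/37020586601485, 6815918284069/7404117320297, 56066003690262/37020586601485], P' = [28043086346532/37020586601485 -2707424070836/7404117320297 4691314860588/37020586601485; -2707424070836/7404117320297 24603520910138/7404117320297 16786656780641/7404117320297; 4691314860588/37020586601485 16786656780641/7404117320297 284932168014763/148082346405940]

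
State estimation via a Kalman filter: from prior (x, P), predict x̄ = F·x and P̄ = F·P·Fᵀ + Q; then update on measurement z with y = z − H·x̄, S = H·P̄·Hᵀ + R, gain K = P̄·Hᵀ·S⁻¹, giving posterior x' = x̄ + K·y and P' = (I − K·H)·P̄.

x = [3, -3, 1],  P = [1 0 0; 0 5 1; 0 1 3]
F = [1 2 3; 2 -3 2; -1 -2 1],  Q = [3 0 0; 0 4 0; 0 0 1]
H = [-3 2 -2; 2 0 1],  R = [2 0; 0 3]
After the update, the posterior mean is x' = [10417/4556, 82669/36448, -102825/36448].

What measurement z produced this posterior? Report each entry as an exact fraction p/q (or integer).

x̄ = F·x = [0, 17, 4]
P̄ = F·P·Fᵀ + Q = [63 -15 -16; -15 53 27; -16 27 21]
S = H·P̄·Hᵀ + R = [637 -314; -314 212]
K = P̄·Hᵀ·S⁻¹ = [-319/2278 1419/4556; 9811/18224 28547/36448; 4633/18224 11833/36448]
x' − x̄ = [10417/4556, -536947/36448, -248617/36448] = K·y
y = (KᵀK)⁻¹·Kᵀ·(x' − x̄) = [-23, -3]
z = y + H·x̄ = [-23, -3] + [26, 4] = [3, 1]

z = [3, 1]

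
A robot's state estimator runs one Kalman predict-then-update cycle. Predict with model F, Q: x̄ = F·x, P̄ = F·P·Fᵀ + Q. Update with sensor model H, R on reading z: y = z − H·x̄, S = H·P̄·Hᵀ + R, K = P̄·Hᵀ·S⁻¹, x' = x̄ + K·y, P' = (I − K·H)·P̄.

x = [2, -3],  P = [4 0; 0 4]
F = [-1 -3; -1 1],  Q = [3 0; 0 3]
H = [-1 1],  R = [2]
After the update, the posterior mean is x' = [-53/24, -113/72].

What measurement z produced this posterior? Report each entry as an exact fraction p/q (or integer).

z = [1]

x̄ = F·x = [7, -5]
P̄ = F·P·Fᵀ + Q = [43 -8; -8 11]
S = H·P̄·Hᵀ + R = [72]
K = P̄·Hᵀ·S⁻¹ = [-17/24; 19/72]
x' − x̄ = [-221/24, 247/72] = K·y
y = (KᵀK)⁻¹·Kᵀ·(x' − x̄) = [13]
z = y + H·x̄ = [13] + [-12] = [1]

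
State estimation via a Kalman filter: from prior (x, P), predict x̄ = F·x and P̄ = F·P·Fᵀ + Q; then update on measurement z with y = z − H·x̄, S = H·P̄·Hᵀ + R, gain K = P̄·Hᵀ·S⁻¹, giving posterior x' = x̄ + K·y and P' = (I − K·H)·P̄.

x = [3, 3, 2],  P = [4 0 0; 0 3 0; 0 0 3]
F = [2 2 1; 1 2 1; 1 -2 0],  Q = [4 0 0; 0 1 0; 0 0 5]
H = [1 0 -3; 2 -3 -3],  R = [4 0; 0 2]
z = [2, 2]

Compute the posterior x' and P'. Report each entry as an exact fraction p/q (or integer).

x̄ = F·x = [14, 11, -3]
P̄ = F·P·Fᵀ + Q = [35 23 -4; 23 20 -8; -4 -8 21]
y = z − H·x̄ = [-21, -2]
S = H·P̄·Hᵀ + R = [252 154; 154 139]
K = P̄·Hᵀ·S⁻¹ = [4531/11312 -283/808; 4993/11312 -337/808; -2075/11312 -109/808]
x' = x̄ + K·y = [10163/1616, 4145/1616, 1813/1616]
P' = (I − K·H)·P̄ = [234469/11312 86839/11312 72115/11312; 86839/11312 38749/11312 22289/11312; 72115/11312 22289/11312 26805/11312]

x' = [10163/1616, 4145/1616, 1813/1616]
P' = [234469/11312 86839/11312 72115/11312; 86839/11312 38749/11312 22289/11312; 72115/11312 22289/11312 26805/11312]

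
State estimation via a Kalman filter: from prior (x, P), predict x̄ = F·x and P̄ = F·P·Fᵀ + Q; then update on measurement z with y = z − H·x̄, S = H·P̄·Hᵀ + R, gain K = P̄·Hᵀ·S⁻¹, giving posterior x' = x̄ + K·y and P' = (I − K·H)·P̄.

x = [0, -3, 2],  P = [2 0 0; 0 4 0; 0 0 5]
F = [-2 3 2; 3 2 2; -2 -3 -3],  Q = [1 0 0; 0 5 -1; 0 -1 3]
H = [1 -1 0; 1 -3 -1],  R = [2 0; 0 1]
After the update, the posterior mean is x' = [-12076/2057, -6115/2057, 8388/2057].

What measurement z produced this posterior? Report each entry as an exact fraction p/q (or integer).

x̄ = F·x = [-5, -2, 3]
P̄ = F·P·Fᵀ + Q = [65 32 -58; 32 59 -67; -58 -67 92]
S = H·P̄·Hᵀ + R = [62 105; 105 211]
K = P̄·Hᵀ·S⁻¹ = [4128/2057 -1791/2057; 2493/2057 -2001/2057; -3456/2057 2217/2057]
x' − x̄ = [-1791/2057, -2001/2057, 2217/2057] = K·y
y = (KᵀK)⁻¹·Kᵀ·(x' − x̄) = [0, 1]
z = y + H·x̄ = [0, 1] + [-3, -2] = [-3, -1]

z = [-3, -1]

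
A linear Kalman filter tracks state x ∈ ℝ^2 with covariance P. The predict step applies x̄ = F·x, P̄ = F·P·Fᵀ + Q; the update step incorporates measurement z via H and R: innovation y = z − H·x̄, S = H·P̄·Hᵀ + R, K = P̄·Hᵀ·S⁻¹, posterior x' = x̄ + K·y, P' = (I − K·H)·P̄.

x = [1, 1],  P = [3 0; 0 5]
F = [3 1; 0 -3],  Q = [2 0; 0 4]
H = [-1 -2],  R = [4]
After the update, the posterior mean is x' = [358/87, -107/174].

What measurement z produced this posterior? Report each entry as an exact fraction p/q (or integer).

x̄ = F·x = [4, -3]
P̄ = F·P·Fᵀ + Q = [34 -15; -15 49]
S = H·P̄·Hᵀ + R = [174]
K = P̄·Hᵀ·S⁻¹ = [-2/87; -83/174]
x' − x̄ = [10/87, 415/174] = K·y
y = (KᵀK)⁻¹·Kᵀ·(x' − x̄) = [-5]
z = y + H·x̄ = [-5] + [2] = [-3]

z = [-3]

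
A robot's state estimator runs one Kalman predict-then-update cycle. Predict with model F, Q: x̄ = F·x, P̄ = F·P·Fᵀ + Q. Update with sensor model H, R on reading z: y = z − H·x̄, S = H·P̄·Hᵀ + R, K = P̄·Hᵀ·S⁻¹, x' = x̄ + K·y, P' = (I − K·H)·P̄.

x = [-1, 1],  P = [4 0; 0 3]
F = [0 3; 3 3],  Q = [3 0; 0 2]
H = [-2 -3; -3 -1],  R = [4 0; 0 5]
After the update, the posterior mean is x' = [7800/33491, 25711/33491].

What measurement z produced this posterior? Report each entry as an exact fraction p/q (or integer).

x̄ = F·x = [3, 0]
P̄ = F·P·Fᵀ + Q = [30 27; 27 65]
S = H·P̄·Hᵀ + R = [1033 672; 672 502]
K = P̄·Hᵀ·S⁻¹ = [3921/33491 -26109/66982; -13443/33491 8255/33491]
x' − x̄ = [-92673/33491, 25711/33491] = K·y
y = (KᵀK)⁻¹·Kᵀ·(x' − x̄) = [3, 8]
z = y + H·x̄ = [3, 8] + [-6, -9] = [-3, -1]

z = [-3, -1]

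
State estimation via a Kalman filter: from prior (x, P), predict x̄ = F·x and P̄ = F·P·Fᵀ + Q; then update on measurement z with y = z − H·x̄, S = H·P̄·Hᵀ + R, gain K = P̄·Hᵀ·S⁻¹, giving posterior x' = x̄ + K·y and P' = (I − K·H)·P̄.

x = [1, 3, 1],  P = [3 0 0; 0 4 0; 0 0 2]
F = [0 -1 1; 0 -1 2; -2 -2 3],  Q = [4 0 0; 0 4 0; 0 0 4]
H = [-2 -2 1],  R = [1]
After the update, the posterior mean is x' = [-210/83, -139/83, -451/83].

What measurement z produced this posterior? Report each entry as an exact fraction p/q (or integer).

x̄ = F·x = [-2, -1, -5]
P̄ = F·P·Fᵀ + Q = [10 8 14; 8 16 20; 14 20 50]
S = H·P̄·Hᵀ + R = [83]
K = P̄·Hᵀ·S⁻¹ = [-22/83; -28/83; -18/83]
x' − x̄ = [-44/83, -56/83, -36/83] = K·y
y = (KᵀK)⁻¹·Kᵀ·(x' − x̄) = [2]
z = y + H·x̄ = [2] + [1] = [3]

z = [3]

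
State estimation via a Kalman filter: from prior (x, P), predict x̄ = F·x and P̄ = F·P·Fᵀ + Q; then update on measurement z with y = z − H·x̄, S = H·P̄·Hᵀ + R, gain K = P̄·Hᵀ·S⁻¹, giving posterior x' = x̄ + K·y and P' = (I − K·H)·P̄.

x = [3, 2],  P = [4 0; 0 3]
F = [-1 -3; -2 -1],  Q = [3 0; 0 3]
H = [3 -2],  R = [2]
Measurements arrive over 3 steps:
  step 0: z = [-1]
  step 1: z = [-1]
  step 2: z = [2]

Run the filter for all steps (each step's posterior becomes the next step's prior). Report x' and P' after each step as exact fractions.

step 0: x' = [-131/24, -733/96], P' = [119/12 697/48; 697/48 4175/192]
step 1: x' = [139979/175319, 288222/175319], P' = [1162078/175319 1644466/175319; 1644466/175319 2406190/175319]
step 2: x' = [139542704/103230943, 108311326/103230943], P' = [680961566/103230943 963918702/103230943; 963918702/103230943 1411032735/103230943]

step 0: x̄ = F·x = [-9, -8]
step 0: P̄ = F·P·Fᵀ + Q = [34 17; 17 22]
step 0: y = z − H·x̄ = [10]
step 0: S = H·P̄·Hᵀ + R = [192]
step 0: K = P̄·Hᵀ·S⁻¹ = [17/48; 7/192]
step 0: x' = x̄ + K·y = [-131/24, -733/96]
step 0: P' = (I − K·H)·P̄ = [119/12 697/48; 697/48 4175/192]
step 1: x̄ = F·x = [2723/96, 1781/96]
step 1: P̄ = F·P·Fᵀ + Q = [56783/192 35849/192; 35849/192 23519/192]
step 1: y = z − H·x̄ = [-4703/96]
step 1: S = H·P̄·Hᵀ + R = [175319/192]
step 1: K = P̄·Hᵀ·S⁻¹ = [98651/175319; 60509/175319]
step 1: x' = x̄ + K·y = [139979/175319, 288222/175319]
step 1: P' = (I − K·H)·P̄ = [1162078/175319 1644466/175319; 1644466/175319 2406190/175319]
step 2: x̄ = F·x = [-1004645/175319, -568180/175319]
step 2: P̄ = F·P·Fᵀ + Q = [33210541/175319 21053988/175319; 21053988/175319 14158323/175319]
step 2: y = z − H·x̄ = [2228213/175319]
step 2: S = H·P̄·Hᵀ + R = [103230943/175319]
step 2: K = P̄·Hᵀ·S⁻¹ = [57523647/103230943; 34845318/103230943]
step 2: x' = x̄ + K·y = [139542704/103230943, 108311326/103230943]
step 2: P' = (I − K·H)·P̄ = [680961566/103230943 963918702/103230943; 963918702/103230943 1411032735/103230943]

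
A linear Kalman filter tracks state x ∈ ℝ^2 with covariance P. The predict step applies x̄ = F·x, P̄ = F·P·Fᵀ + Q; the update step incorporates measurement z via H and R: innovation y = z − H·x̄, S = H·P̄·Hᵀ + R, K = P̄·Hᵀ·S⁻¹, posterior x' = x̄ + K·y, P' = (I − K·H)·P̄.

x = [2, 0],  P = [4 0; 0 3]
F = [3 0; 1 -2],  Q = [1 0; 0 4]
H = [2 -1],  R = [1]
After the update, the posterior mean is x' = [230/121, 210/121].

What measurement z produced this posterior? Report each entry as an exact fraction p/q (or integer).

z = [2]

x̄ = F·x = [6, 2]
P̄ = F·P·Fᵀ + Q = [37 12; 12 20]
S = H·P̄·Hᵀ + R = [121]
K = P̄·Hᵀ·S⁻¹ = [62/121; 4/121]
x' − x̄ = [-496/121, -32/121] = K·y
y = (KᵀK)⁻¹·Kᵀ·(x' − x̄) = [-8]
z = y + H·x̄ = [-8] + [10] = [2]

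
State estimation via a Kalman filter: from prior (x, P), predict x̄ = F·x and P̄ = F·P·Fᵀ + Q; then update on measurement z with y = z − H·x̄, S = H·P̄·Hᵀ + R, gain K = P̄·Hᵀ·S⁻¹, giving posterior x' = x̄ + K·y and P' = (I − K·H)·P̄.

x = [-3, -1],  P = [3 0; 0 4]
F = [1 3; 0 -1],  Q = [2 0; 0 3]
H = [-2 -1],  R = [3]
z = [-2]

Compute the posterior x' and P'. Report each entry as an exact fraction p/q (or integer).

x' = [11/9, -95/126]
P' = [19/9 -23/9; -23/9 593/126]

x̄ = F·x = [-6, 1]
P̄ = F·P·Fᵀ + Q = [41 -12; -12 7]
y = z − H·x̄ = [-13]
S = H·P̄·Hᵀ + R = [126]
K = P̄·Hᵀ·S⁻¹ = [-5/9; 17/126]
x' = x̄ + K·y = [11/9, -95/126]
P' = (I − K·H)·P̄ = [19/9 -23/9; -23/9 593/126]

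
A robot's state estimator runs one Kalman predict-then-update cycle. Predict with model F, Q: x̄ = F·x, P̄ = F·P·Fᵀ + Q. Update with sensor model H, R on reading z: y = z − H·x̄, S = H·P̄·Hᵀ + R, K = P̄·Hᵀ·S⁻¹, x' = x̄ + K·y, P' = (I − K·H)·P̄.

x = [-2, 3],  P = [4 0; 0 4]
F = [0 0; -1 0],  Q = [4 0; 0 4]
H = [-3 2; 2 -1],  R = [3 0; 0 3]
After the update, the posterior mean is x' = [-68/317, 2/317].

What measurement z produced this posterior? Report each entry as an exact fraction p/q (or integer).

z = [-1, -3]

x̄ = F·x = [0, 2]
P̄ = F·P·Fᵀ + Q = [4 0; 0 8]
S = H·P̄·Hᵀ + R = [71 -40; -40 27]
K = P̄·Hᵀ·S⁻¹ = [-4/317 88/317; 112/317 72/317]
x' − x̄ = [-68/317, -632/317] = K·y
y = (KᵀK)⁻¹·Kᵀ·(x' − x̄) = [-5, -1]
z = y + H·x̄ = [-5, -1] + [4, -2] = [-1, -3]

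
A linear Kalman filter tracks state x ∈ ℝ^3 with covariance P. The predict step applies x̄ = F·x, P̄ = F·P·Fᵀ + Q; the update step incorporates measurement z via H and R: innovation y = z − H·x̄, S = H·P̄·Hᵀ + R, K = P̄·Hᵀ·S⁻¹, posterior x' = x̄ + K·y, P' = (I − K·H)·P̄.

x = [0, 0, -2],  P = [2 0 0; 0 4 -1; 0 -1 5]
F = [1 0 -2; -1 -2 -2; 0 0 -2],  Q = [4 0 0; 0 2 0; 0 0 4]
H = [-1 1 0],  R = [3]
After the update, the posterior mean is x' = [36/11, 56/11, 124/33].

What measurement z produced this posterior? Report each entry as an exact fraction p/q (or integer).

z = [2]

x̄ = F·x = [4, 4, 4]
P̄ = F·P·Fᵀ + Q = [26 14 20; 14 32 16; 20 16 24]
S = H·P̄·Hᵀ + R = [33]
K = P̄·Hᵀ·S⁻¹ = [-4/11; 6/11; -4/33]
x' − x̄ = [-8/11, 12/11, -8/33] = K·y
y = (KᵀK)⁻¹·Kᵀ·(x' − x̄) = [2]
z = y + H·x̄ = [2] + [0] = [2]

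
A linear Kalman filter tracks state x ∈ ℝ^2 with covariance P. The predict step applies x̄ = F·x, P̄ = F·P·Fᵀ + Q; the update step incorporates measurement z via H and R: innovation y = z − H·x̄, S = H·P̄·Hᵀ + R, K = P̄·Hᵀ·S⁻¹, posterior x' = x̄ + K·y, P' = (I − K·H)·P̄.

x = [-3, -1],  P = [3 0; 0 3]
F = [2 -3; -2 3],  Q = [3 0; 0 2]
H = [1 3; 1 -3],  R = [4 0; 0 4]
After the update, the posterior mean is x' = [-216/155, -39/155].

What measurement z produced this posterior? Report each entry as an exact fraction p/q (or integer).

x̄ = F·x = [-3, 3]
P̄ = F·P·Fᵀ + Q = [42 -39; -39 41]
S = H·P̄·Hᵀ + R = [181 -327; -327 649]
K = P̄·Hᵀ·S⁻¹ = [1659/5270 2127/5270; 771/5270 -927/5270]
x' − x̄ = [249/155, -504/155] = K·y
y = (KᵀK)⁻¹·Kᵀ·(x' − x̄) = [-9, 11]
z = y + H·x̄ = [-9, 11] + [6, -12] = [-3, -1]

z = [-3, -1]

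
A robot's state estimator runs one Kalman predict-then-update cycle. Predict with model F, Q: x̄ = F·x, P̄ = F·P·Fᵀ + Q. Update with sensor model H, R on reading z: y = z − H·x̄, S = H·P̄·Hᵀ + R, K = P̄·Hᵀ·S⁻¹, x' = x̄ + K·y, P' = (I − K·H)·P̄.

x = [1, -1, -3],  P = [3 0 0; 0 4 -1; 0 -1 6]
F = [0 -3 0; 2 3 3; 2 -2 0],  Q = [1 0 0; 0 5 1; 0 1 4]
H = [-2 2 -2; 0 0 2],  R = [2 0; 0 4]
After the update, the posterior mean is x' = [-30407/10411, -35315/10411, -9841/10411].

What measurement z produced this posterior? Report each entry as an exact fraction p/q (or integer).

x̄ = F·x = [3, -10, 4]
P̄ = F·P·Fᵀ + Q = [37 -27 24; -27 89 -5; 24 -5 32]
S = H·P̄·Hᵀ + R = [1082 -244; -244 132]
K = P̄·Hᵀ·S⁻¹ = [-1440/10411 1124/10411; 3688/10411 12057/20822; -61/10411 4935/10411]
x' − x̄ = [-61640/10411, 68795/10411, -51485/10411] = K·y
y = (KᵀK)⁻¹·Kᵀ·(x' − x̄) = [35, -10]
z = y + H·x̄ = [35, -10] + [-34, 8] = [1, -2]

z = [1, -2]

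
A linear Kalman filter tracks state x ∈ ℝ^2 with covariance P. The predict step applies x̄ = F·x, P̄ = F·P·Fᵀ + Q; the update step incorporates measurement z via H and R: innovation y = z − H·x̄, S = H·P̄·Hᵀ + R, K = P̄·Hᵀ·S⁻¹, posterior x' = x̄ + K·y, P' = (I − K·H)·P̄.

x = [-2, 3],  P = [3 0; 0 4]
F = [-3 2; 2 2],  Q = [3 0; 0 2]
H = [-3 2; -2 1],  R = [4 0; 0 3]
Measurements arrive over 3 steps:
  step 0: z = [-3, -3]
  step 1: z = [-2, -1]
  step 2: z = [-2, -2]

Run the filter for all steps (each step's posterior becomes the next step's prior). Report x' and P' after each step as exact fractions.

step 0: x̄ = F·x = [12, 2]
step 0: P̄ = F·P·Fᵀ + Q = [46 -2; -2 30]
step 0: y = z − H·x̄ = [29, 19]
step 0: S = H·P̄·Hᵀ + R = [562 350; 350 225]
step 0: K = P̄·Hᵀ·S⁻¹ = [19/79 -1564/1975; 59/79 -1996/1975]
step 0: x' = x̄ + K·y = [7759/1975, 8801/1975]
step 0: P' = (I − K·H)·P̄ = [11284/1975 17876/1975; 17876/1975 29764/1975]
step 1: x̄ = F·x = [-227/79, 6624/395]
step 1: P̄ = F·P·Fᵀ + Q = [481/79 624/79; 624/79 12446/79]
step 1: y = z − H·x̄ = [-17443/395, -9289/395]
step 1: S = H·P̄·Hᵀ + R = [46941/79 23410/79; 23410/79 12111/79]
step 1: K = P̄·Hᵀ·S⁻¹ = [70265/259169 -143052/259169; 210760/259169 -167758/259169]
step 1: x' = x̄ + K·y = [-2417458/1295845, -5079078/1295845]
step 1: P' = (I − K·H)·P̄ = [1139372/259169 1849588/259169; 1849588/259169 3195902/259169]
step 2: x̄ = F·x = [-2905782/1295845, -14993072/1295845]
step 2: P̄ = F·P·Fᵀ + Q = [1620407/259169 2248200/259169; 2248200/259169 32656138/259169]
step 2: y = z − H·x̄ = [18677108/1295845, 6589818/1295845]
step 2: S = H·P̄·Hᵀ + R = [119266491/259169 59297318/259169; 59297318/259169 30922473/259169]
step 2: K = P̄·Hᵀ·S⁻¹ = [183579751/663053551 -373318884/663053551; 545051456/663053551 -441383690/663053551]
step 2: x' = x̄ + K·y = [-3696637094/3315267755, -10301629076/3315267755]
step 2: P' = (I − K·H)·P̄ = [2974232308/663053551 4828507964/663053551; 4828507964/663053551 8332864858/663053551]

step 0: x' = [7759/1975, 8801/1975], P' = [11284/1975 17876/1975; 17876/1975 29764/1975]
step 1: x' = [-2417458/1295845, -5079078/1295845], P' = [1139372/259169 1849588/259169; 1849588/259169 3195902/259169]
step 2: x' = [-3696637094/3315267755, -10301629076/3315267755], P' = [2974232308/663053551 4828507964/663053551; 4828507964/663053551 8332864858/663053551]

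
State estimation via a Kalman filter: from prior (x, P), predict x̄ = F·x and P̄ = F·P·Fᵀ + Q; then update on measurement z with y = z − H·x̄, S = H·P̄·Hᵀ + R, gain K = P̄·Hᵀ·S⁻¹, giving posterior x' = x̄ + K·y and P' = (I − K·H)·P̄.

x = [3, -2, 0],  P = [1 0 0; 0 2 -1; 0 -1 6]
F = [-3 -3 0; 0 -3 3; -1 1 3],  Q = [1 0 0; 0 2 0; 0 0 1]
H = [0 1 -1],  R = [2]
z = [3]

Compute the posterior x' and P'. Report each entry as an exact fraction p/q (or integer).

x' = [-141/19, -2, -103/19]
P' = [623/38 6 93/19; 6 54 52; 93/19 52 986/19]

x̄ = F·x = [-3, 6, -5]
P̄ = F·P·Fᵀ + Q = [28 27 6; 27 92 54; 6 54 52]
y = z − H·x̄ = [-8]
S = H·P̄·Hᵀ + R = [38]
K = P̄·Hᵀ·S⁻¹ = [21/38; 1; 1/19]
x' = x̄ + K·y = [-141/19, -2, -103/19]
P' = (I − K·H)·P̄ = [623/38 6 93/19; 6 54 52; 93/19 52 986/19]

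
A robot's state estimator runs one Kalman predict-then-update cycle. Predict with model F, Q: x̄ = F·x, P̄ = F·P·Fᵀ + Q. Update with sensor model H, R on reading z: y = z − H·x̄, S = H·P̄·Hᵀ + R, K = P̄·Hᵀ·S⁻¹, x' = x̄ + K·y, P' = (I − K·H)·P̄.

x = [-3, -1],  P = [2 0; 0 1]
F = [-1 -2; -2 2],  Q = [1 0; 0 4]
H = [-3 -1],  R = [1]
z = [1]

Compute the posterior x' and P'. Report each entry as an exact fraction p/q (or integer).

x' = [-1/4, 0]
P' = [119/80 -21/5; -21/5 64/5]

x̄ = F·x = [5, 4]
P̄ = F·P·Fᵀ + Q = [7 0; 0 16]
y = z − H·x̄ = [20]
S = H·P̄·Hᵀ + R = [80]
K = P̄·Hᵀ·S⁻¹ = [-21/80; -1/5]
x' = x̄ + K·y = [-1/4, 0]
P' = (I − K·H)·P̄ = [119/80 -21/5; -21/5 64/5]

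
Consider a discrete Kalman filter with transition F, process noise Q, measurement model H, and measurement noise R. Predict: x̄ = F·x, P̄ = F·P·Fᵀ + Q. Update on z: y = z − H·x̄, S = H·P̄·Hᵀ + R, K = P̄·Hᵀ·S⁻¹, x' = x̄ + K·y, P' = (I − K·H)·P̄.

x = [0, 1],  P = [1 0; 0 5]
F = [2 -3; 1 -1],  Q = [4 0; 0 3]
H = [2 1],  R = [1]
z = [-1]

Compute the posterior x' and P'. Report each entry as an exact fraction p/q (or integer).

x' = [-66/145, -16/145]
P' = [241/290 -359/290; -359/290 761/290]

x̄ = F·x = [-3, -1]
P̄ = F·P·Fᵀ + Q = [53 17; 17 9]
y = z − H·x̄ = [6]
S = H·P̄·Hᵀ + R = [290]
K = P̄·Hᵀ·S⁻¹ = [123/290; 43/290]
x' = x̄ + K·y = [-66/145, -16/145]
P' = (I − K·H)·P̄ = [241/290 -359/290; -359/290 761/290]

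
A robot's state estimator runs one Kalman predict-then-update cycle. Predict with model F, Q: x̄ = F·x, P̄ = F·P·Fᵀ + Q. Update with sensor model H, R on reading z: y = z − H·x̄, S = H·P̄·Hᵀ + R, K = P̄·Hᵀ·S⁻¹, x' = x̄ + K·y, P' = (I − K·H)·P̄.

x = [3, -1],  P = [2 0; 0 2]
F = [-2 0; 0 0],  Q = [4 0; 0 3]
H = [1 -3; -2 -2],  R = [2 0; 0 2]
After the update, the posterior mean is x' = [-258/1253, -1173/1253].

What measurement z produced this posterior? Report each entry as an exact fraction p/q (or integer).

x̄ = F·x = [-6, 0]
P̄ = F·P·Fᵀ + Q = [12 0; 0 3]
S = H·P̄·Hᵀ + R = [41 -6; -6 62]
K = P̄·Hᵀ·S⁻¹ = [300/1253 -456/1253; -297/1253 -150/1253]
x' − x̄ = [7260/1253, -1173/1253] = K·y
y = (KᵀK)⁻¹·Kᵀ·(x' − x̄) = [9, -10]
z = y + H·x̄ = [9, -10] + [-6, 12] = [3, 2]

z = [3, 2]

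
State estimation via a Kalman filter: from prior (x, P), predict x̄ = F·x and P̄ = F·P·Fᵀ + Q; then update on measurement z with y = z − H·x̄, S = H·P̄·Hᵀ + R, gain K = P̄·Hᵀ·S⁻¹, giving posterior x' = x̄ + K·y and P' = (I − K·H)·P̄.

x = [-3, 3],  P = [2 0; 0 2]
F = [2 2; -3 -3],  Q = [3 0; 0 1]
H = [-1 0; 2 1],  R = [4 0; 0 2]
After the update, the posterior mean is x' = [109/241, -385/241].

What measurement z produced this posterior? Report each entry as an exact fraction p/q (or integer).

z = [-1, -1]

x̄ = F·x = [0, 0]
P̄ = F·P·Fᵀ + Q = [19 -24; -24 37]
S = H·P̄·Hᵀ + R = [23 -14; -14 19]
K = P̄·Hᵀ·S⁻¹ = [-165/241 56/241; 302/241 83/241]
x' − x̄ = [109/241, -385/241] = K·y
y = (KᵀK)⁻¹·Kᵀ·(x' − x̄) = [-1, -1]
z = y + H·x̄ = [-1, -1] + [0, 0] = [-1, -1]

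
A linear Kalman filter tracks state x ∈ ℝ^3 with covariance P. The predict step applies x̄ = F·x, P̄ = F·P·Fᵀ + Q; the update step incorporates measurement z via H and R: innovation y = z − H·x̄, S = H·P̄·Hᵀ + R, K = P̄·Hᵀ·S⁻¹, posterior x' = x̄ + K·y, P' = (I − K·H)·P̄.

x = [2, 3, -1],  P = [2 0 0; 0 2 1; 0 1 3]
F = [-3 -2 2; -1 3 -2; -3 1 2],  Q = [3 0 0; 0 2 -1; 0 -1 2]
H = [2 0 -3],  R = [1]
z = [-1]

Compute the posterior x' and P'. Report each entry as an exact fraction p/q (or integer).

x' = [-2690/187, 1383/187, -157/17]
P' = [6135/187 -1646/187 372/17; -1646/187 3489/187 -99/17; 372/17 -99/17 250/17]

x̄ = F·x = [-14, 9, -5]
P̄ = F·P·Fᵀ + Q = [33 -8 24; -8 22 3; 24 3 38]
y = z − H·x̄ = [12]
S = H·P̄·Hᵀ + R = [187]
K = P̄·Hᵀ·S⁻¹ = [-6/187; -25/187; -6/17]
x' = x̄ + K·y = [-2690/187, 1383/187, -157/17]
P' = (I − K·H)·P̄ = [6135/187 -1646/187 372/17; -1646/187 3489/187 -99/17; 372/17 -99/17 250/17]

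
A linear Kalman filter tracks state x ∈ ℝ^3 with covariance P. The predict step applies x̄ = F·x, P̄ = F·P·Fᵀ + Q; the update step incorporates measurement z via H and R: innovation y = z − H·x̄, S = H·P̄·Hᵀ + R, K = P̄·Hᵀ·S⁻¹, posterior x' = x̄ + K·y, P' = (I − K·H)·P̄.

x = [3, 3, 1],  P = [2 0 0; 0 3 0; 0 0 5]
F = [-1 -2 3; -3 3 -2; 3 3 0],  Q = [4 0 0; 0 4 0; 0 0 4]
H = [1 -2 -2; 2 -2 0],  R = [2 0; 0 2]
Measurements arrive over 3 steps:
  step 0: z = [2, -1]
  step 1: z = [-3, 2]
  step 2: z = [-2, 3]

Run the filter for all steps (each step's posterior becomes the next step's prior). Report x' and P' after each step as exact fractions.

step 0: x' = [-77752/23037, -3355/1097, 40195/69111], P' = [91802/7679 12876/1097 -133328/23037; 12876/1097 13179/1097 -6765/1097; -133328/23037 -6765/1097 260885/69111]
step 1: x' = [-266385569/2999591107, -2700216985/2999591107, 6682468781/2999591107], P' = [35548872374/8998773321 34300975654/8998773321 -17950315934/8998773321; 34300975654/8998773321 37407056918/8998773321 -21591425002/8998773321; -17950315934/8998773321 -21591425002/8998773321 17682106022/8998773321]
step 2: x' = [-7448244446206/198007393365775, -47544411112102/28286770480825, 541813264143878/198007393365775], P' = [769265446643852/198007393365775 105680307673684/28286770480825 -384219109611476/198007393365775; 105680307673684/28286770480825 115108245365396/28286770480825 -66095840018792/28286770480825; -384219109611476/198007393365775 -66095840018792/28286770480825 380183962276988/198007393365775]

step 0: x̄ = F·x = [-6, -2, 18]
step 0: P̄ = F·P·Fᵀ + Q = [63 -42 -24; -42 69 9; -24 9 49]
step 0: y = z − H·x̄ = [40, 7]
step 0: S = H·P̄·Hᵀ + R = [873 786; 786 866]
step 0: K = P̄·Hᵀ·S⁻¹ = [635/23037 1670/7679; 24/1097 -303/1097; -34682/69111 8737/23037]
step 0: x' = x̄ + K·y = [-77752/23037, -3355/1097, 40195/69111]
step 0: P' = (I − K·H)·P̄ = [91802/7679 12876/1097 -133328/23037; 12876/1097 13179/1097 -6765/1097; -133328/23037 -6765/1097 260885/69111]
step 1: x̄ = F·x = [258857/23037, -14717/69111, -148207/7679]
step 1: P̄ = F·P·Fᵀ + Q = [1947859/7679 -1458467/23037 -2466291/7679; -1458467/23037 1941587/69111 554845/7679; -2466291/7679 554845/7679 3309587/7679]
step 1: y = z − H·x̄ = [-3681064/69111, -1444354/69111]
step 1: S = H·P̄·Hᵀ + R = [290817353/69111 177841112/69111; 177841112/69111 113030702/69111]
step 1: K = P̄·Hᵀ·S⁻¹ = [1423776467/8998773321 1247896720/8998773321; 1334855911/8998773321 -3106081264/8998773321; -5065838987/8998773321 3641109068/8998773321]
step 1: x' = x̄ + K·y = [-266385569/2999591107, -2700216985/2999591107, 6682468781/2999591107]
step 1: P' = (I − K·H)·P̄ = [35548872374/8998773321 34300975654/8998773321 -17950315934/8998773321; 34300975654/8998773321 37407056918/8998773321 -21591425002/8998773321; -17950315934/8998773321 -21591425002/8998773321 17682106022/8998773321]
step 2: x̄ = F·x = [25714225882/2999591107, -20666431810/2999591107, -8899807662/2999591107]
step 2: P̄ = F·P·Fᵀ + Q = [884314045772/8998773321 -276021747044/8998773321 -331891135980/2999591107; -276021747044/8998773321 189602628044/8998773321 84658035504/2999591107; -331891135980/2999591107 84658035504/2999591107 436672006228/2999591107]
step 2: y = z − H·x̄ = [-90845887040/2999591107, -83762542063/2999591107]
step 2: S = H·P̄·Hᵀ + R = [4673119883786/2999591107 3060586381264/2999591107; 3060586381264/2999591107 6521838218258/8998773321]
step 2: K = P̄·Hᵀ·S⁻¹ = [29089679217614/198007393365775 29503292928064/198007393365775; 3827748490238/28286770480825 -9427937691712/28286770480825; -109622636951182/198007393365775 78451770520068/198007393365775]
step 2: x' = x̄ + K·y = [-7448244446206/198007393365775, -47544411112102/28286770480825, 541813264143878/198007393365775]
step 2: P' = (I − K·H)·P̄ = [769265446643852/198007393365775 105680307673684/28286770480825 -384219109611476/198007393365775; 105680307673684/28286770480825 115108245365396/28286770480825 -66095840018792/28286770480825; -384219109611476/198007393365775 -66095840018792/28286770480825 380183962276988/198007393365775]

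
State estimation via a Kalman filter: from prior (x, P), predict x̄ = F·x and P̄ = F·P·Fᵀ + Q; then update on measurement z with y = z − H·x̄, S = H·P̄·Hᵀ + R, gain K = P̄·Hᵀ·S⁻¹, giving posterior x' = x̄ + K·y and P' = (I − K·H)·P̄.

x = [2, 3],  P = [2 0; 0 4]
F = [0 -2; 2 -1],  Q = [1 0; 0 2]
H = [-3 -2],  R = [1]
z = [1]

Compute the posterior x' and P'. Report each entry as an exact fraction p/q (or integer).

x' = [-277/102, 181/51]
P' = [713/306 -518/153; -518/153 790/153]

x̄ = F·x = [-6, 1]
P̄ = F·P·Fᵀ + Q = [17 8; 8 14]
y = z − H·x̄ = [-15]
S = H·P̄·Hᵀ + R = [306]
K = P̄·Hᵀ·S⁻¹ = [-67/306; -26/153]
x' = x̄ + K·y = [-277/102, 181/51]
P' = (I − K·H)·P̄ = [713/306 -518/153; -518/153 790/153]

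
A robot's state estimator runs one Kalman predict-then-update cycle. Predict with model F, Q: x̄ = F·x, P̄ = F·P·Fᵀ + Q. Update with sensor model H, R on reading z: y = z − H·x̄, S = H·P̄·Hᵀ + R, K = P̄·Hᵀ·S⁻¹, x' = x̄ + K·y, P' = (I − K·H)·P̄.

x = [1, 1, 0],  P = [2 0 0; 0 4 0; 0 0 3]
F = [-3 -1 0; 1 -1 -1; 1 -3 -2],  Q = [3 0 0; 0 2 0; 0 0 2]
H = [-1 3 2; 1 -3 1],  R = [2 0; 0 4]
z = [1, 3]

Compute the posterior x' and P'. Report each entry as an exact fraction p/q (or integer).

x' = [7389/19906, -6405/19906, 11413/9953]
P' = [158257/19906 44413/19906 6651/9953; 44413/19906 16241/19906 175/9953; 6651/9953 175/9953 6338/9953]

x̄ = F·x = [-4, 0, -2]
P̄ = F·P·Fᵀ + Q = [25 -2 6; -2 11 20; 6 20 52]
y = z − H·x̄ = [1, 9]
S = H·P̄·Hᵀ + R = [562 -86; -86 84]
K = P̄·Hᵀ·S⁻¹ = [793/19906 4790/9953; 2505/19906 -495/9953; 3275/9953 3116/9953]
x' = x̄ + K·y = [7389/19906, -6405/19906, 11413/9953]
P' = (I − K·H)·P̄ = [158257/19906 44413/19906 6651/9953; 44413/19906 16241/19906 175/9953; 6651/9953 175/9953 6338/9953]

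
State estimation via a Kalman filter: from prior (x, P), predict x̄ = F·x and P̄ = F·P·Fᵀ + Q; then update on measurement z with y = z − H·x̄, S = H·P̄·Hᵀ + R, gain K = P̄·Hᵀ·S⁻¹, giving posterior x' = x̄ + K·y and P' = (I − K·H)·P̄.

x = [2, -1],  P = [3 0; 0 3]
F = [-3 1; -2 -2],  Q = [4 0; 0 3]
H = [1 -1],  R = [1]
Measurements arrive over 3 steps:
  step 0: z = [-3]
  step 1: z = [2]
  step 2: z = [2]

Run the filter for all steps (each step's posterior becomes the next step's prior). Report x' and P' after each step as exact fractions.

step 0: x' = [-111/19, -53/19], P' = [404/19 393/19; 393/19 801/38]
step 1: x' = [40086/3605, 33048/3605], P' = [114468/3605 117349/3605; 117349/3605 123797/3605]
step 2: x' = [-6997534/553387, -8156156/553387], P' = [16526124/553387 16970399/553387; 16970399/553387 17964456/553387]

step 0: x̄ = F·x = [-7, -2]
step 0: P̄ = F·P·Fᵀ + Q = [34 12; 12 27]
step 0: y = z − H·x̄ = [2]
step 0: S = H·P̄·Hᵀ + R = [38]
step 0: K = P̄·Hᵀ·S⁻¹ = [11/19; -15/38]
step 0: x' = x̄ + K·y = [-111/19, -53/19]
step 0: P' = (I − K·H)·P̄ = [404/19 393/19; 393/19 801/38]
step 1: x̄ = F·x = [280/19, 328/19]
step 1: P̄ = F·P·Fᵀ + Q = [3509/38 3195/19; 3195/19 6419/19]
step 1: y = z − H·x̄ = [86/19]
step 1: S = H·P̄·Hᵀ + R = [3605/38]
step 1: K = P̄·Hᵀ·S⁻¹ = [-2881/3605; -6448/3605]
step 1: x' = x̄ + K·y = [40086/3605, 33048/3605]
step 1: P' = (I − K·H)·P̄ = [114468/3605 117349/3605; 117349/3605 123797/3605]
step 2: x̄ = F·x = [-17442/721, -146268/3605]
step 2: P̄ = F·P·Fᵀ + Q = [92867/721 181722/721; 181722/721 1902667/3605]
step 2: y = z − H·x̄ = [-51848/3605]
step 2: S = H·P̄·Hᵀ + R = [553387/3605]
step 2: K = P̄·Hᵀ·S⁻¹ = [-444275/553387; -994057/553387]
step 2: x' = x̄ + K·y = [-6997534/553387, -8156156/553387]
step 2: P' = (I − K·H)·P̄ = [16526124/553387 16970399/553387; 16970399/553387 17964456/553387]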